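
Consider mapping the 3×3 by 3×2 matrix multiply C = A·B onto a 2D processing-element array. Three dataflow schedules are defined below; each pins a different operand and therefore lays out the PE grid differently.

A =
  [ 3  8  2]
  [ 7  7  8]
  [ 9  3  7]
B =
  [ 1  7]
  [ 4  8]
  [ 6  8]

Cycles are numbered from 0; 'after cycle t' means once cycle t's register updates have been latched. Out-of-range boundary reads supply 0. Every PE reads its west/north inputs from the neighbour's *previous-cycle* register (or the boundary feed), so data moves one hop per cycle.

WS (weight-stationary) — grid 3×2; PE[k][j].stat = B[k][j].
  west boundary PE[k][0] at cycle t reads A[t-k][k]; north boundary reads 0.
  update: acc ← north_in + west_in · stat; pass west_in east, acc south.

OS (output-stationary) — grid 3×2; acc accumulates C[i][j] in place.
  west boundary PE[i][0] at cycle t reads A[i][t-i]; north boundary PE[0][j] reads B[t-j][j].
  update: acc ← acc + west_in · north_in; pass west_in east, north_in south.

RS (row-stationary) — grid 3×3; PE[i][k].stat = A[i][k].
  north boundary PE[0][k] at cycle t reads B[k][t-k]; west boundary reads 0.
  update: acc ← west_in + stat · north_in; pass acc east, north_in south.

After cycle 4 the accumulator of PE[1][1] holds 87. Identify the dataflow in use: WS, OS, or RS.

— WS: 3×2; PE[1][1] trace:
  cycle 0: PE[1][1] → acc 0, east 0, south 0
  cycle 1: PE[1][1] → acc 0, east 0, south 0
  cycle 2: PE[1][1] → acc 85, east 8, south 85
  cycle 3: PE[1][1] → acc 105, east 7, south 105
  cycle 4: PE[1][1] → acc 87, east 3, south 87
— OS: 3×2; PE[1][1] trace:
  cycle 0: PE[1][1] → acc 0, east 0, south 0
  cycle 1: PE[1][1] → acc 0, east 0, south 0
  cycle 2: PE[1][1] → acc 49, east 7, south 7
  cycle 3: PE[1][1] → acc 105, east 7, south 8
  cycle 4: PE[1][1] → acc 169, east 8, south 8
— RS: 3×3; PE[1][1] trace:
  cycle 0: PE[1][1] → acc 0, east 0, south 0
  cycle 1: PE[1][1] → acc 0, east 0, south 0
  cycle 2: PE[1][1] → acc 35, east 35, south 4
  cycle 3: PE[1][1] → acc 105, east 105, south 8
  cycle 4: PE[1][1] → acc 0, east 0, south 0

dataflow = WS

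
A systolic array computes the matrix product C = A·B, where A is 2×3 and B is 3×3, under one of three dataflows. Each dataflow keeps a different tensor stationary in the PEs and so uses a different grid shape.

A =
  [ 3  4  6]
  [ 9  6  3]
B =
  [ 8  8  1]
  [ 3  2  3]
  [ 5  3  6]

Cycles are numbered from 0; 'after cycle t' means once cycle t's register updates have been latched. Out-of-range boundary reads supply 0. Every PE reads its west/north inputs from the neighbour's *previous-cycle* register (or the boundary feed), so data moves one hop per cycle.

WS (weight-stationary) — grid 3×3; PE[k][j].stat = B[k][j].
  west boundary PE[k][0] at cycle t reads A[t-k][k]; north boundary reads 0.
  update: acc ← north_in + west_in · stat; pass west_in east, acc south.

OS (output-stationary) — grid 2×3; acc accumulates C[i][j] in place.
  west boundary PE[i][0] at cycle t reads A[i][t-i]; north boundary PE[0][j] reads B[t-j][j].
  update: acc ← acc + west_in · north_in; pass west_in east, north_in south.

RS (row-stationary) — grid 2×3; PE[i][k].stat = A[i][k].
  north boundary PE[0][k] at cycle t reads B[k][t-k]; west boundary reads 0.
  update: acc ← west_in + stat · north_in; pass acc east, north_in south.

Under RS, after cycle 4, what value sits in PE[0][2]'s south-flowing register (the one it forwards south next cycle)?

Tracing RS — 2×3 array, target PE[0][2]:
  after 0 — PE[0][1] acc=0, pass-E 0, pass-S 0
  after 0 — PE[0][2] acc=0, pass-E 0, pass-S 0
  after 1 — PE[0][1] acc=36, pass-E 36, pass-S 3
  after 1 — PE[0][2] acc=0, pass-E 0, pass-S 0
  after 2 — PE[0][1] acc=32, pass-E 32, pass-S 2
  after 2 — PE[0][2] acc=66, pass-E 66, pass-S 5
  after 3 — PE[0][1] acc=15, pass-E 15, pass-S 3
  after 3 — PE[0][2] acc=50, pass-E 50, pass-S 3
  after 4 — PE[0][1] acc=0, pass-E 0, pass-S 0
  after 4 — PE[0][2] acc=51, pass-E 51, pass-S 6

register = 6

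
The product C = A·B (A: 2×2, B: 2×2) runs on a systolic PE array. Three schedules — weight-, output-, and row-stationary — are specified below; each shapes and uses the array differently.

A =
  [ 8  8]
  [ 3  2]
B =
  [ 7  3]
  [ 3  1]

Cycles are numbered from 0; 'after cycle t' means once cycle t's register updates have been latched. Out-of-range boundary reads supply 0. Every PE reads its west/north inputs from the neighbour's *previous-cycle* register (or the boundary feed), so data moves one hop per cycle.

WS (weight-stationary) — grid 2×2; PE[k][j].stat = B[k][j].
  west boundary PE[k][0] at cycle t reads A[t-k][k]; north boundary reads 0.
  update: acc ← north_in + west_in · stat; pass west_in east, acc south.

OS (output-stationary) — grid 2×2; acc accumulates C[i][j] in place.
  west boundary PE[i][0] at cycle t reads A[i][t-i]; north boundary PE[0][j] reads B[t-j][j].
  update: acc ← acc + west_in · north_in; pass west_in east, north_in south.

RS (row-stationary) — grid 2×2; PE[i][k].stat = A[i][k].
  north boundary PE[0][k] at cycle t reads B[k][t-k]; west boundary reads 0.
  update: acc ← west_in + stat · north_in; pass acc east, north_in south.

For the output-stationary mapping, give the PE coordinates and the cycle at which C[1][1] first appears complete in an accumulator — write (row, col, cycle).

Under OS, C[1][1] lands at PE[1][1]:
  [0] (1,1) acc=0 (h:0 v:0)
  [1] (1,1) acc=0 (h:0 v:0)
  [2] (1,1) acc=9 (h:3 v:3)
  [3] (1,1) acc=11 (h:2 v:1)

(row, col, cycle) = (1, 1, 3)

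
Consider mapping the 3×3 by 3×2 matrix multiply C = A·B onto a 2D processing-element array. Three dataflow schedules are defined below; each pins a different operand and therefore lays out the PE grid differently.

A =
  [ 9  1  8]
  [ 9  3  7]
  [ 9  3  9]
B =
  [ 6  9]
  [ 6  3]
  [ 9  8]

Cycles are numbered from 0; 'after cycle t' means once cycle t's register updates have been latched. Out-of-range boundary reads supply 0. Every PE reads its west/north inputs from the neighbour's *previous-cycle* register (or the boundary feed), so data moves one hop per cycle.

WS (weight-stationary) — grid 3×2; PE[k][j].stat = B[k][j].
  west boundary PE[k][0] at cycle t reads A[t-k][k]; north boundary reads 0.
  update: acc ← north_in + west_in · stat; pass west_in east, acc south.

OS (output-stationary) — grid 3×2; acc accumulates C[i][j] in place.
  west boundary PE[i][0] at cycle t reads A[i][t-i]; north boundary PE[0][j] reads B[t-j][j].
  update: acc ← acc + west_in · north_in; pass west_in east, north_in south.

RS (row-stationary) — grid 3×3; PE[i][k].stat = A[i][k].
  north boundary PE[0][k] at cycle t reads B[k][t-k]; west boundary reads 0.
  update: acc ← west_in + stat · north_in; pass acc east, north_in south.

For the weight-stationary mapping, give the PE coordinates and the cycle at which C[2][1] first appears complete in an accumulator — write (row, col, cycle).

Under WS, C[2][1] lands at PE[2][1]:
  cycle 0: PE[2][1] → acc 0, east 0, south 0
  cycle 1: PE[2][1] → acc 0, east 0, south 0
  cycle 2: PE[2][1] → acc 0, east 0, south 0
  cycle 3: PE[2][1] → acc 148, east 8, south 148
  cycle 4: PE[2][1] → acc 146, east 7, south 146
  cycle 5: PE[2][1] → acc 162, east 9, south 162

(row, col, cycle) = (2, 1, 5)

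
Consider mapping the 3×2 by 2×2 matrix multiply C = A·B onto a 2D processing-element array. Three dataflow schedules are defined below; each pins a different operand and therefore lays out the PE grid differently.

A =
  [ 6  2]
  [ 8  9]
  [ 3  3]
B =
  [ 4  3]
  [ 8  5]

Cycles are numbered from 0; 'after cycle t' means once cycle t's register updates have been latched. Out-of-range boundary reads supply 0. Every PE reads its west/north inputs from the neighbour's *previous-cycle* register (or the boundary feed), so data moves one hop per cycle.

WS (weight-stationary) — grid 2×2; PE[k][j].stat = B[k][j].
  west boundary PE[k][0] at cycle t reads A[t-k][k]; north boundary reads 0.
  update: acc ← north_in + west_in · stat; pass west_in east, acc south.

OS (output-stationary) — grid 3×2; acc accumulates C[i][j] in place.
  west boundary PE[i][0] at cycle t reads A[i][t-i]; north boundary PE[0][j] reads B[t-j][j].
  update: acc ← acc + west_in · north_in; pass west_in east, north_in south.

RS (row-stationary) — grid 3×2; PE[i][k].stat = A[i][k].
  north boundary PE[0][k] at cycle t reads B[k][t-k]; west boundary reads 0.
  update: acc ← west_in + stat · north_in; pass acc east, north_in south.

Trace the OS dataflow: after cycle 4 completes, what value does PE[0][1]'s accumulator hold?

OS (3×2). Following PE[0][1] plus its west/north inputs:
  t=0 PE[0][0]: acc=24 h=6 v=4
  t=0 PE[0][1]: acc=0 h=0 v=0
  t=1 PE[0][0]: acc=40 h=2 v=8
  t=1 PE[0][1]: acc=18 h=6 v=3
  t=2 PE[0][0]: acc=40 h=0 v=0
  t=2 PE[0][1]: acc=28 h=2 v=5
  t=3 PE[0][0]: acc=40 h=0 v=0
  t=3 PE[0][1]: acc=28 h=0 v=0
  t=4 PE[0][0]: acc=40 h=0 v=0
  t=4 PE[0][1]: acc=28 h=0 v=0

PE[0][1].acc = 28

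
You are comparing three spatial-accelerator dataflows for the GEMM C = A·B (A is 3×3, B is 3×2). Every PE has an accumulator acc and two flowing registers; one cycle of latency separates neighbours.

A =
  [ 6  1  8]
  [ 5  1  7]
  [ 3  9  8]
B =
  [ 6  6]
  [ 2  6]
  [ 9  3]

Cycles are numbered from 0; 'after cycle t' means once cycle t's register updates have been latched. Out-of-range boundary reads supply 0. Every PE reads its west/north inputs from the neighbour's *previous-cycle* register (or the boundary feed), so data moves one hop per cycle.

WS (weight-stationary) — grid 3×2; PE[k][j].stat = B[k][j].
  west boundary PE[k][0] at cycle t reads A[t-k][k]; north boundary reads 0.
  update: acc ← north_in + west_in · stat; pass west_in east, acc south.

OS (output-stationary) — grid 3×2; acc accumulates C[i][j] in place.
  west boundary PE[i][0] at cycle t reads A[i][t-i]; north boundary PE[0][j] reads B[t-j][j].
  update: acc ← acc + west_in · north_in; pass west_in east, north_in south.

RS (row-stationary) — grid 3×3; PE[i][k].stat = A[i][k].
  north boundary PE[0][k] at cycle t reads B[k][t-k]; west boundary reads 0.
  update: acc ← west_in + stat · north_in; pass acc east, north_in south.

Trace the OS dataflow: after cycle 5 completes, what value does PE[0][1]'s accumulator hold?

OS 3×2: PE[0][1] cycle-by-cycle (with neighbour feeds):
  0: (0,0).acc=36  regs=<6,6>
  0: (0,1).acc=0  regs=<0,0>
  1: (0,0).acc=38  regs=<1,2>
  1: (0,1).acc=36  regs=<6,6>
  2: (0,0).acc=110  regs=<8,9>
  2: (0,1).acc=42  regs=<1,6>
  3: (0,0).acc=110  regs=<0,0>
  3: (0,1).acc=66  regs=<8,3>
  4: (0,0).acc=110  regs=<0,0>
  4: (0,1).acc=66  regs=<0,0>
  5: (0,0).acc=110  regs=<0,0>
  5: (0,1).acc=66  regs=<0,0>

PE[0][1].acc = 66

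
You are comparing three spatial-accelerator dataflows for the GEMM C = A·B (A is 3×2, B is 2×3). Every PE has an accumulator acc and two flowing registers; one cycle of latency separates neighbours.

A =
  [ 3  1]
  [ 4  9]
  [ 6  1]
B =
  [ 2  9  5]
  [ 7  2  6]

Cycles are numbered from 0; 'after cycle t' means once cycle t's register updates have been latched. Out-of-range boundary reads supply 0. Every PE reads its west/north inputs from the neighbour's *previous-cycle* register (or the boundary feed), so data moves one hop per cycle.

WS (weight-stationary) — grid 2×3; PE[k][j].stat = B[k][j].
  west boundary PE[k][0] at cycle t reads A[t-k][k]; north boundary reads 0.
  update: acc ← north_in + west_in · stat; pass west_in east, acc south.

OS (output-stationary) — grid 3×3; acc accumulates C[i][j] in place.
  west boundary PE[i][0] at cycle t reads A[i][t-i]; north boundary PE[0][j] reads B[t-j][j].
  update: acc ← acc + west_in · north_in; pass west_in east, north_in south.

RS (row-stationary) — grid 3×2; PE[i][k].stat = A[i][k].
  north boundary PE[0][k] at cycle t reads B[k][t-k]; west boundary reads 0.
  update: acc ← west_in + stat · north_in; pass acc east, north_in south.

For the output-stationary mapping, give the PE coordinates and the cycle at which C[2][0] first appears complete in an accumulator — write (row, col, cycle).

(row, col, cycle) = (2, 0, 3)

OS — PE[2][0] is where C[2][0] collects:
  0: (2,0).acc=0  regs=<0,0>
  1: (2,0).acc=0  regs=<0,0>
  2: (2,0).acc=12  regs=<6,2>
  3: (2,0).acc=19  regs=<1,7>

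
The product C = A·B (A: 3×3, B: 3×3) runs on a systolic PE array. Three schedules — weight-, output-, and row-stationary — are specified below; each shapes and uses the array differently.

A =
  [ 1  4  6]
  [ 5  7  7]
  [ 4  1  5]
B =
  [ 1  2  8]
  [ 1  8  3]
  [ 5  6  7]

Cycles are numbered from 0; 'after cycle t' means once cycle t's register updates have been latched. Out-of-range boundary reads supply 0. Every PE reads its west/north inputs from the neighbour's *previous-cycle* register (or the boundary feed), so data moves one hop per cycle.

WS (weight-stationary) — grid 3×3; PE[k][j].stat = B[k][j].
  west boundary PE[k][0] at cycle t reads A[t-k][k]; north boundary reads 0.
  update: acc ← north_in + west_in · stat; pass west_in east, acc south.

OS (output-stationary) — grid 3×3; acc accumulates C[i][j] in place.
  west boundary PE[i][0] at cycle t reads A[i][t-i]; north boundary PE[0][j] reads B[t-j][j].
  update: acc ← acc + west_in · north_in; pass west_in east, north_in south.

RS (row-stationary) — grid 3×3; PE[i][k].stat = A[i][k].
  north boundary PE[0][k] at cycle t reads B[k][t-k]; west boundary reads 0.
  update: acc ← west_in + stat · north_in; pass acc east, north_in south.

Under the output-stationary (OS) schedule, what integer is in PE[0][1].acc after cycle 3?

OS (3×3). Following PE[0][1] plus its west/north inputs:
  0: (0,0).acc=1  regs=<1,1>
  0: (0,1).acc=0  regs=<0,0>
  1: (0,0).acc=5  regs=<4,1>
  1: (0,1).acc=2  regs=<1,2>
  2: (0,0).acc=35  regs=<6,5>
  2: (0,1).acc=34  regs=<4,8>
  3: (0,0).acc=35  regs=<0,0>
  3: (0,1).acc=70  regs=<6,6>

PE[0][1].acc = 70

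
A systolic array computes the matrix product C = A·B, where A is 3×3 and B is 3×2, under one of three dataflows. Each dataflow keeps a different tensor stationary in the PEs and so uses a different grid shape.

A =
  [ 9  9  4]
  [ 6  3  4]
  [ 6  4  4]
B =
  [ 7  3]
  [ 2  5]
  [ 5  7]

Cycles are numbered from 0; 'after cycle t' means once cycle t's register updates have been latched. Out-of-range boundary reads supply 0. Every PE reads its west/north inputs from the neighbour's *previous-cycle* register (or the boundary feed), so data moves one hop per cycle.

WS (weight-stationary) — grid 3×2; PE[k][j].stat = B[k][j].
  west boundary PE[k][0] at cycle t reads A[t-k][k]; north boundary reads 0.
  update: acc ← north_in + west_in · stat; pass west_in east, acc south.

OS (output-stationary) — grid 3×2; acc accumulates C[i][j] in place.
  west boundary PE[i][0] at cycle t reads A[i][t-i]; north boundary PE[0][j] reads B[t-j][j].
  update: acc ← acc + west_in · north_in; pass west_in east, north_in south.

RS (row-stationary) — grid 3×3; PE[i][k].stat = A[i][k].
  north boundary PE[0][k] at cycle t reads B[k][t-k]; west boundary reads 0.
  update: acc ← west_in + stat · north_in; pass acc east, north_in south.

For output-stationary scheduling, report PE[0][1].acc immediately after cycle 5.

OS on a 3×2 grid — tracing PE[0][1] and its feeders:
  [0] (0,0) acc=63 (h:9 v:7)
  [0] (0,1) acc=0 (h:0 v:0)
  [1] (0,0) acc=81 (h:9 v:2)
  [1] (0,1) acc=27 (h:9 v:3)
  [2] (0,0) acc=101 (h:4 v:5)
  [2] (0,1) acc=72 (h:9 v:5)
  [3] (0,0) acc=101 (h:0 v:0)
  [3] (0,1) acc=100 (h:4 v:7)
  [4] (0,0) acc=101 (h:0 v:0)
  [4] (0,1) acc=100 (h:0 v:0)
  [5] (0,0) acc=101 (h:0 v:0)
  [5] (0,1) acc=100 (h:0 v:0)

PE[0][1].acc = 100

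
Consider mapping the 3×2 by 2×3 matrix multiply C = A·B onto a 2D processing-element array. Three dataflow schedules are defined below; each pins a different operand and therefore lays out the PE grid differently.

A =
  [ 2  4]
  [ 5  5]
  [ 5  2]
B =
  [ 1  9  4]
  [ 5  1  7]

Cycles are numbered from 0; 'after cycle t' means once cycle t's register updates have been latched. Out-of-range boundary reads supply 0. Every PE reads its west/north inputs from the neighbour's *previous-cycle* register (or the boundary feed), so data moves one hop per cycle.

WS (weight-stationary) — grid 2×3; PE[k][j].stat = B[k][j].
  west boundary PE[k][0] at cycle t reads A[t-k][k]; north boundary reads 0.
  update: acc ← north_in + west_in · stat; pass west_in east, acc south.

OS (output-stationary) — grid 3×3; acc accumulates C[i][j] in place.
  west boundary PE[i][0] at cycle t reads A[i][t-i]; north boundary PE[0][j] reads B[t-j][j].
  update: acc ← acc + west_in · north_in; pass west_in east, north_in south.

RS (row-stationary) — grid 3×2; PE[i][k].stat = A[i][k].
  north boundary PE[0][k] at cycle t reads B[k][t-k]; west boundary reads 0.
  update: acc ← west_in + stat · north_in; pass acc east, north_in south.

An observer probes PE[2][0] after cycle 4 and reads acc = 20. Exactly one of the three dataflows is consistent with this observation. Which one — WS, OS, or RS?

dataflow = RS

WS: PE[2][0] is outside its 2×3 grid.
OS (3×3 grid), PE[2][0]:
  t=0 PE[2][0]: acc=0 h=0 v=0
  t=1 PE[2][0]: acc=0 h=0 v=0
  t=2 PE[2][0]: acc=5 h=5 v=1
  t=3 PE[2][0]: acc=15 h=2 v=5
  t=4 PE[2][0]: acc=15 h=0 v=0
RS (3×2 grid), PE[2][0]:
  t=0 PE[2][0]: acc=0 h=0 v=0
  t=1 PE[2][0]: acc=0 h=0 v=0
  t=2 PE[2][0]: acc=5 h=5 v=1
  t=3 PE[2][0]: acc=45 h=45 v=9
  t=4 PE[2][0]: acc=20 h=20 v=4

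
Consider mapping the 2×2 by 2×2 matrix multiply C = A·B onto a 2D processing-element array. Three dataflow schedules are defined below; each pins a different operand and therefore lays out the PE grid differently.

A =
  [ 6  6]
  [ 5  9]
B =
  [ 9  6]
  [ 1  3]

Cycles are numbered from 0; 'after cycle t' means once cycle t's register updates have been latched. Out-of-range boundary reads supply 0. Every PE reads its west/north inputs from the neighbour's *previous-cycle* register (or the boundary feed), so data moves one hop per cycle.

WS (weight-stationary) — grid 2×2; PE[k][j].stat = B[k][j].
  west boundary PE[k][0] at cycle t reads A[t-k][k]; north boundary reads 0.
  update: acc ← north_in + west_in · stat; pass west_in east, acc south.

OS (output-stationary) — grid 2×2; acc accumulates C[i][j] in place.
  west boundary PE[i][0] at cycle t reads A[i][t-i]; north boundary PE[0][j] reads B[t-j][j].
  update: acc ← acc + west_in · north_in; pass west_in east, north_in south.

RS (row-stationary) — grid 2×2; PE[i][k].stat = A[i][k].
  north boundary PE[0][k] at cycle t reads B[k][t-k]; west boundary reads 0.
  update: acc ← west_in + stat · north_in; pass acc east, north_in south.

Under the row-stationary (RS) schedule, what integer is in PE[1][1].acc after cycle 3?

RS 2×2: PE[1][1] cycle-by-cycle (with neighbour feeds):
  after 0 — PE[0][1] acc=0, pass-E 0, pass-S 0
  after 0 — PE[1][0] acc=0, pass-E 0, pass-S 0
  after 0 — PE[1][1] acc=0, pass-E 0, pass-S 0
  after 1 — PE[0][1] acc=60, pass-E 60, pass-S 1
  after 1 — PE[1][0] acc=45, pass-E 45, pass-S 9
  after 1 — PE[1][1] acc=0, pass-E 0, pass-S 0
  after 2 — PE[0][1] acc=54, pass-E 54, pass-S 3
  after 2 — PE[1][0] acc=30, pass-E 30, pass-S 6
  after 2 — PE[1][1] acc=54, pass-E 54, pass-S 1
  after 3 — PE[0][1] acc=0, pass-E 0, pass-S 0
  after 3 — PE[1][0] acc=0, pass-E 0, pass-S 0
  after 3 — PE[1][1] acc=57, pass-E 57, pass-S 3

PE[1][1].acc = 57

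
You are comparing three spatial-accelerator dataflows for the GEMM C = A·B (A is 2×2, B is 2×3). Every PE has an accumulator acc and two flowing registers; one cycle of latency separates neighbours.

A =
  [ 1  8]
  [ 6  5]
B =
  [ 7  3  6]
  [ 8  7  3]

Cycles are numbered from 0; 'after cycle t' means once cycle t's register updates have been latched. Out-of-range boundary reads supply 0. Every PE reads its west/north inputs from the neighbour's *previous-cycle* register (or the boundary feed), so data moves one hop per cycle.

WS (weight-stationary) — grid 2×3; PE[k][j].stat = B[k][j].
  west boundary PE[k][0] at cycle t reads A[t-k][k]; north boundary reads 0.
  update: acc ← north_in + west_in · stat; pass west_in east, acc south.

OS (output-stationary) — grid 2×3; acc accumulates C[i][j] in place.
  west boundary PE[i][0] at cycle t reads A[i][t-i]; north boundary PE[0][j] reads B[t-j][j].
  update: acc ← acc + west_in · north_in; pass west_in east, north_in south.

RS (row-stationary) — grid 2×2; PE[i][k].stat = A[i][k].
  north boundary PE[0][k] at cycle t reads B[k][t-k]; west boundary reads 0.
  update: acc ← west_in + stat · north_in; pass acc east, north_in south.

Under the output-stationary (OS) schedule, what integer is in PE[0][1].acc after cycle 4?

PE[0][1].acc = 59

Tracing OS — 2×3 array, target PE[0][1]:
  0: (0,0).acc=7  regs=<1,7>
  0: (0,1).acc=0  regs=<0,0>
  1: (0,0).acc=71  regs=<8,8>
  1: (0,1).acc=3  regs=<1,3>
  2: (0,0).acc=71  regs=<0,0>
  2: (0,1).acc=59  regs=<8,7>
  3: (0,0).acc=71  regs=<0,0>
  3: (0,1).acc=59  regs=<0,0>
  4: (0,0).acc=71  regs=<0,0>
  4: (0,1).acc=59  regs=<0,0>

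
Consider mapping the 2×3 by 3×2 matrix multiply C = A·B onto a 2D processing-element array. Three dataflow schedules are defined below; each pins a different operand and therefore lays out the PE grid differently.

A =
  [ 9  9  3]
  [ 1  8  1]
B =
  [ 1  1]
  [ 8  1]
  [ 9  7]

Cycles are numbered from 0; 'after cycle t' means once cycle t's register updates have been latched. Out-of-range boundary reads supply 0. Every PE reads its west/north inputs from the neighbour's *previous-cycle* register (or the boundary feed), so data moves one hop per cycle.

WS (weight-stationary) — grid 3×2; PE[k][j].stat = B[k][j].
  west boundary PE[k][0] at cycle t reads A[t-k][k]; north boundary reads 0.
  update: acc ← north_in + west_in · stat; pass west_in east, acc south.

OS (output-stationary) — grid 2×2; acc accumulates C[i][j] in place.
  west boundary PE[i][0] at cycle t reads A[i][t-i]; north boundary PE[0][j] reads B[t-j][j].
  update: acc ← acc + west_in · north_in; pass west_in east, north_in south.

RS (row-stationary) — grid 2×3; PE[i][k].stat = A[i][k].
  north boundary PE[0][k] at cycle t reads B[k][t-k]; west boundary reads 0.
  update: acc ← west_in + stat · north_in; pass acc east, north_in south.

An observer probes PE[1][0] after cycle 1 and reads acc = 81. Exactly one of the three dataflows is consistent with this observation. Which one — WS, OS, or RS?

Under WS (3×2), PE[1][0]:
  after 0 — PE[1][0] acc=0, pass-E 0, pass-S 0
  after 1 — PE[1][0] acc=81, pass-E 9, pass-S 81
Under OS (2×2), PE[1][0]:
  after 0 — PE[1][0] acc=0, pass-E 0, pass-S 0
  after 1 — PE[1][0] acc=1, pass-E 1, pass-S 1
Under RS (2×3), PE[1][0]:
  after 0 — PE[1][0] acc=0, pass-E 0, pass-S 0
  after 1 — PE[1][0] acc=1, pass-E 1, pass-S 1

dataflow = WS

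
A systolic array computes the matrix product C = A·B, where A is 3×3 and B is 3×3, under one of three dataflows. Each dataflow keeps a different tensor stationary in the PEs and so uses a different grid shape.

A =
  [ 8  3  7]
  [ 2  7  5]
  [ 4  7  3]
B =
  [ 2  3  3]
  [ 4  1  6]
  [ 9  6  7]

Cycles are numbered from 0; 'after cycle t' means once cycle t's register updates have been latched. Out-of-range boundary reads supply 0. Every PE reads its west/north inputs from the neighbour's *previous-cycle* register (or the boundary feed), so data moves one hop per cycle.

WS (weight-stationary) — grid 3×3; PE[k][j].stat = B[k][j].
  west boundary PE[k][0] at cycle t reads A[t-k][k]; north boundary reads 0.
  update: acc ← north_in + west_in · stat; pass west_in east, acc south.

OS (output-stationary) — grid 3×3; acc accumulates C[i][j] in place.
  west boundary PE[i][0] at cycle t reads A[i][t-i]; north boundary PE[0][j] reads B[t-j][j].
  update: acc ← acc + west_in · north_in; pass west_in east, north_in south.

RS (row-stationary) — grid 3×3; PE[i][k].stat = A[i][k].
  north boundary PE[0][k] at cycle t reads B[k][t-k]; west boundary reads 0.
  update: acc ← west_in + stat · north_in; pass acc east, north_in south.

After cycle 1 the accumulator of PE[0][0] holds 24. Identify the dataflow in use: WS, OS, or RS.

WS [3×3] PE[0][0] across cycles:
  c0 r0c0: 16 / 8 / 16
  c1 r0c0: 4 / 2 / 4
OS [3×3] PE[0][0] across cycles:
  c0 r0c0: 16 / 8 / 2
  c1 r0c0: 28 / 3 / 4
RS [3×3] PE[0][0] across cycles:
  c0 r0c0: 16 / 16 / 2
  c1 r0c0: 24 / 24 / 3

dataflow = RS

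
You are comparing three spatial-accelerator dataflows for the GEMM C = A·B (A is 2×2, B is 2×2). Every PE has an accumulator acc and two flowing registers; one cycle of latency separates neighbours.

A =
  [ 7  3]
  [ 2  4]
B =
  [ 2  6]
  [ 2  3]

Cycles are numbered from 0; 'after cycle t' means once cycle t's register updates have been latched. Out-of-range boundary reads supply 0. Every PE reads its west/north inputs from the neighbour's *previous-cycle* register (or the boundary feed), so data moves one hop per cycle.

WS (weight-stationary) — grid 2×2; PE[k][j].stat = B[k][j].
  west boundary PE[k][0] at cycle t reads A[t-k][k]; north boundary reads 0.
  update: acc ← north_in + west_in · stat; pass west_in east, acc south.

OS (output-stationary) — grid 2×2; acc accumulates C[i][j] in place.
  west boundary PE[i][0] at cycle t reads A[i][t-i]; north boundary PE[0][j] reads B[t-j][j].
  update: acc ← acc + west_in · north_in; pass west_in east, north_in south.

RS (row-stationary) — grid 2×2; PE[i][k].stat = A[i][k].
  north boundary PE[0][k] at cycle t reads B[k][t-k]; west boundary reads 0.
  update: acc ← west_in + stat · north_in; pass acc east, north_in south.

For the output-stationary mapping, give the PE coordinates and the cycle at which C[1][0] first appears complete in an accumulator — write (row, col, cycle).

(row, col, cycle) = (1, 0, 2)

Under OS, C[1][0] lands at PE[1][0]:
  0: (1,0).acc=0  regs=<0,0>
  1: (1,0).acc=4  regs=<2,2>
  2: (1,0).acc=12  regs=<4,2>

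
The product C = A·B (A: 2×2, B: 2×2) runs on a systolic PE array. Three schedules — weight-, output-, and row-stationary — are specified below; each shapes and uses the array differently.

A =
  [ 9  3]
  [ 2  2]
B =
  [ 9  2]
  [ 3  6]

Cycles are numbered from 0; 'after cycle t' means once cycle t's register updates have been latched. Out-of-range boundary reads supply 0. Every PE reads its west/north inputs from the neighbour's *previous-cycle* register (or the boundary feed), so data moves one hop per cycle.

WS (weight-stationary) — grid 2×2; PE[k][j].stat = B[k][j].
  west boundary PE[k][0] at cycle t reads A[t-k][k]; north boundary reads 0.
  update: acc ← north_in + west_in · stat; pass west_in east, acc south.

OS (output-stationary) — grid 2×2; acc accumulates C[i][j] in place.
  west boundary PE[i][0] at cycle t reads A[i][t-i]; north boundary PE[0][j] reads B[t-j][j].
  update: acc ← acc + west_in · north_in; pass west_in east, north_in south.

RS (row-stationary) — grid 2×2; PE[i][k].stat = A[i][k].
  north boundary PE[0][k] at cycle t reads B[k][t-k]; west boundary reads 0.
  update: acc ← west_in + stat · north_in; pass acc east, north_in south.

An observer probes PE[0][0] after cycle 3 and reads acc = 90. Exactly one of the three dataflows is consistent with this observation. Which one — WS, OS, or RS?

dataflow = OS

— WS: 2×2; PE[0][0] trace:
  [0] (0,0) acc=81 (h:9 v:81)
  [1] (0,0) acc=18 (h:2 v:18)
  [2] (0,0) acc=0 (h:0 v:0)
  [3] (0,0) acc=0 (h:0 v:0)
— OS: 2×2; PE[0][0] trace:
  [0] (0,0) acc=81 (h:9 v:9)
  [1] (0,0) acc=90 (h:3 v:3)
  [2] (0,0) acc=90 (h:0 v:0)
  [3] (0,0) acc=90 (h:0 v:0)
— RS: 2×2; PE[0][0] trace:
  [0] (0,0) acc=81 (h:81 v:9)
  [1] (0,0) acc=18 (h:18 v:2)
  [2] (0,0) acc=0 (h:0 v:0)
  [3] (0,0) acc=0 (h:0 v:0)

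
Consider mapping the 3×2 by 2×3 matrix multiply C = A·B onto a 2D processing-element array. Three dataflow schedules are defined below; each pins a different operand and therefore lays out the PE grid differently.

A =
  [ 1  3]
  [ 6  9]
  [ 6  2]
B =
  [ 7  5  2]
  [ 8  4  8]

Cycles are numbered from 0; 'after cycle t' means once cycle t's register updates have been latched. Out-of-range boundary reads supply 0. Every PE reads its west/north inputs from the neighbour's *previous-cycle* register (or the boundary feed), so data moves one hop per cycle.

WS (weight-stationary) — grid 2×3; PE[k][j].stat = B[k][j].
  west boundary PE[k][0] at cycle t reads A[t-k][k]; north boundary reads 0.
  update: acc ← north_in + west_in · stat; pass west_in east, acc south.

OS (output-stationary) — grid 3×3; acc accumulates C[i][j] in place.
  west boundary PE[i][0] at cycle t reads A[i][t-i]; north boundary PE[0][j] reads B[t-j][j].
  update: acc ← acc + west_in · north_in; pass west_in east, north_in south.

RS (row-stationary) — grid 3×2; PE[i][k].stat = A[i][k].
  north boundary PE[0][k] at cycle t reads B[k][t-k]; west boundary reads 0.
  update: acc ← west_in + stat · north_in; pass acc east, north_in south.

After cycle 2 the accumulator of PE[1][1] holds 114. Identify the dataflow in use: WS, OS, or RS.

dataflow = RS

— WS: 2×3; PE[1][1] trace:
  t=0 PE[1][1]: acc=0 h=0 v=0
  t=1 PE[1][1]: acc=0 h=0 v=0
  t=2 PE[1][1]: acc=17 h=3 v=17
— OS: 3×3; PE[1][1] trace:
  t=0 PE[1][1]: acc=0 h=0 v=0
  t=1 PE[1][1]: acc=0 h=0 v=0
  t=2 PE[1][1]: acc=30 h=6 v=5
— RS: 3×2; PE[1][1] trace:
  t=0 PE[1][1]: acc=0 h=0 v=0
  t=1 PE[1][1]: acc=0 h=0 v=0
  t=2 PE[1][1]: acc=114 h=114 v=8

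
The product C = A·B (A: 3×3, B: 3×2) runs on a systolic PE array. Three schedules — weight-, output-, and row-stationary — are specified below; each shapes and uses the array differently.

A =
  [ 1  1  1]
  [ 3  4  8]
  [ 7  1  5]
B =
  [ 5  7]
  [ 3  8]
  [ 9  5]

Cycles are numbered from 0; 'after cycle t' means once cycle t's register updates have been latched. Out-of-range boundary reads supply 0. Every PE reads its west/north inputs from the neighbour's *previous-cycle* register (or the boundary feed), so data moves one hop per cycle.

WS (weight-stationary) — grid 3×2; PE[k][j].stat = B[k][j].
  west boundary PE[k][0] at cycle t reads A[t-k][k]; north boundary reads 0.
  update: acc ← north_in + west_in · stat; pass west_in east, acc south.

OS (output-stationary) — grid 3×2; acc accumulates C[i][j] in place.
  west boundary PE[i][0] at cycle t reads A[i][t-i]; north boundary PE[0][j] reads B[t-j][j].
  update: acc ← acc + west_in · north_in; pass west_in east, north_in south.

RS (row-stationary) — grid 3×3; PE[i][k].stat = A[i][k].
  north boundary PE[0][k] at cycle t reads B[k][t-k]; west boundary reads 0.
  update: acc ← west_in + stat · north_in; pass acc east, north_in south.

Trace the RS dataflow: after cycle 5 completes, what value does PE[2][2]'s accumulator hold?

PE[2][2].acc = 82

RS on a 3×3 grid — tracing PE[2][2] and its feeders:
  [0] (1,2) acc=0 (h:0 v:0)
  [0] (2,1) acc=0 (h:0 v:0)
  [0] (2,2) acc=0 (h:0 v:0)
  [1] (1,2) acc=0 (h:0 v:0)
  [1] (2,1) acc=0 (h:0 v:0)
  [1] (2,2) acc=0 (h:0 v:0)
  [2] (1,2) acc=0 (h:0 v:0)
  [2] (2,1) acc=0 (h:0 v:0)
  [2] (2,2) acc=0 (h:0 v:0)
  [3] (1,2) acc=99 (h:99 v:9)
  [3] (2,1) acc=38 (h:38 v:3)
  [3] (2,2) acc=0 (h:0 v:0)
  [4] (1,2) acc=93 (h:93 v:5)
  [4] (2,1) acc=57 (h:57 v:8)
  [4] (2,2) acc=83 (h:83 v:9)
  [5] (1,2) acc=0 (h:0 v:0)
  [5] (2,1) acc=0 (h:0 v:0)
  [5] (2,2) acc=82 (h:82 v:5)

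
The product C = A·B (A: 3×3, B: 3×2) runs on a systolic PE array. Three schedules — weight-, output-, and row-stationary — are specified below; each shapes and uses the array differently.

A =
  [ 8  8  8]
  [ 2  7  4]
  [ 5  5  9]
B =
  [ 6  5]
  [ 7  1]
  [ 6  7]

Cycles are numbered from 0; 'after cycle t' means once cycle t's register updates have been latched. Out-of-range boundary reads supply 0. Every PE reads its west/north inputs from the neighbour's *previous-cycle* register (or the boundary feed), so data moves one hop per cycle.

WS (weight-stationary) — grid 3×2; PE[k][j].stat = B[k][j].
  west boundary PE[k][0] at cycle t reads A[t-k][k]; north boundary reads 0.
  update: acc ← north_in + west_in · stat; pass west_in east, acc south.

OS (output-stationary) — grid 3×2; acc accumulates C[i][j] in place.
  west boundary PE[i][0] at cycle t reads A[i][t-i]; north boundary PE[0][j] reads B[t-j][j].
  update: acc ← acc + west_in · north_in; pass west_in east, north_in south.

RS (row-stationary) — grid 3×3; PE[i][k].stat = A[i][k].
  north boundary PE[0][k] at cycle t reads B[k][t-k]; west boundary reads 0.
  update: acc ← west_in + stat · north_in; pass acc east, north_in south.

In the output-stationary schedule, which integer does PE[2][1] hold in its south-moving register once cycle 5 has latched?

Tracing OS — 3×2 array, target PE[2][1]:
  t=0 PE[1][1]: acc=0 h=0 v=0
  t=0 PE[2][0]: acc=0 h=0 v=0
  t=0 PE[2][1]: acc=0 h=0 v=0
  t=1 PE[1][1]: acc=0 h=0 v=0
  t=1 PE[2][0]: acc=0 h=0 v=0
  t=1 PE[2][1]: acc=0 h=0 v=0
  t=2 PE[1][1]: acc=10 h=2 v=5
  t=2 PE[2][0]: acc=30 h=5 v=6
  t=2 PE[2][1]: acc=0 h=0 v=0
  t=3 PE[1][1]: acc=17 h=7 v=1
  t=3 PE[2][0]: acc=65 h=5 v=7
  t=3 PE[2][1]: acc=25 h=5 v=5
  t=4 PE[1][1]: acc=45 h=4 v=7
  t=4 PE[2][0]: acc=119 h=9 v=6
  t=4 PE[2][1]: acc=30 h=5 v=1
  t=5 PE[1][1]: acc=45 h=0 v=0
  t=5 PE[2][0]: acc=119 h=0 v=0
  t=5 PE[2][1]: acc=93 h=9 v=7

register = 7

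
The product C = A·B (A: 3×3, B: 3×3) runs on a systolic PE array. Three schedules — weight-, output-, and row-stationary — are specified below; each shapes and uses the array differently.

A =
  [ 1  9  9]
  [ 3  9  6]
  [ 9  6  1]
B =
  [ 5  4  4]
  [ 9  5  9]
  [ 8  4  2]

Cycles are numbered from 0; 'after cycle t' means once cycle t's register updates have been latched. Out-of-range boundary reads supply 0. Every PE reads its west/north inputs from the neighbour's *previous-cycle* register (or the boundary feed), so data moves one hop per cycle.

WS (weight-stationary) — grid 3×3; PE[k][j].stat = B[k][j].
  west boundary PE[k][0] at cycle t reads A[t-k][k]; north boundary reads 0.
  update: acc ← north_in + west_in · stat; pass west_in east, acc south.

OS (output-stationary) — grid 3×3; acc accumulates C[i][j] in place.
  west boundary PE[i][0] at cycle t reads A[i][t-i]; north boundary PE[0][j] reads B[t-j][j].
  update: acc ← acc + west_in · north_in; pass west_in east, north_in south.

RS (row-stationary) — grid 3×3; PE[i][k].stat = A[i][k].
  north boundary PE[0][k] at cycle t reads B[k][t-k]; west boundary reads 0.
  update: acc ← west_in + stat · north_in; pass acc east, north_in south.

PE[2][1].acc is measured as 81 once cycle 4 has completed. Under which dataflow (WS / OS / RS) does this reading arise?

Under WS (3×3), PE[2][1]:
  @0  [2,1]  acc 0  |  →0  ↓0
  @1  [2,1]  acc 0  |  →0  ↓0
  @2  [2,1]  acc 0  |  →0  ↓0
  @3  [2,1]  acc 85  |  →9  ↓85
  @4  [2,1]  acc 81  |  →6  ↓81
Under OS (3×3), PE[2][1]:
  @0  [2,1]  acc 0  |  →0  ↓0
  @1  [2,1]  acc 0  |  →0  ↓0
  @2  [2,1]  acc 0  |  →0  ↓0
  @3  [2,1]  acc 36  |  →9  ↓4
  @4  [2,1]  acc 66  |  →6  ↓5
Under RS (3×3), PE[2][1]:
  @0  [2,1]  acc 0  |  →0  ↓0
  @1  [2,1]  acc 0  |  →0  ↓0
  @2  [2,1]  acc 0  |  →0  ↓0
  @3  [2,1]  acc 99  |  →99  ↓9
  @4  [2,1]  acc 66  |  →66  ↓5

dataflow = WS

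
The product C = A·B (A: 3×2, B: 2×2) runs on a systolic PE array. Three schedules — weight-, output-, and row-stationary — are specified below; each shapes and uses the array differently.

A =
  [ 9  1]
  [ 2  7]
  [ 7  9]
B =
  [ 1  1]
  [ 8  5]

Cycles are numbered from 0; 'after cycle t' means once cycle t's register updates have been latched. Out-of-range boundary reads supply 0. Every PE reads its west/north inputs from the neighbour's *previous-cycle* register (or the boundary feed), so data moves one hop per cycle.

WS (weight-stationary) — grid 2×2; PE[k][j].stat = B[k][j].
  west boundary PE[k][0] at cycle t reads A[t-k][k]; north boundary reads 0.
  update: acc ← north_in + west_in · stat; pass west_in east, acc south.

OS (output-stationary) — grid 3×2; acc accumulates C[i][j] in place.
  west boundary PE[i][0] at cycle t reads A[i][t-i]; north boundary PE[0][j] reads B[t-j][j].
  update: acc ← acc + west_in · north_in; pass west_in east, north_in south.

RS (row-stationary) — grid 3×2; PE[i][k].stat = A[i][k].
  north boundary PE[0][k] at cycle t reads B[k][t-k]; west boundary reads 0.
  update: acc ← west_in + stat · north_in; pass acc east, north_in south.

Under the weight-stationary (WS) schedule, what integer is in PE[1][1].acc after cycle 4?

PE[1][1].acc = 52

WS (2×2). Following PE[1][1] plus its west/north inputs:
  step 0 · PE0,1: acc=0; fwd→0 fwd↓0
  step 0 · PE1,0: acc=0; fwd→0 fwd↓0
  step 0 · PE1,1: acc=0; fwd→0 fwd↓0
  step 1 · PE0,1: acc=9; fwd→9 fwd↓9
  step 1 · PE1,0: acc=17; fwd→1 fwd↓17
  step 1 · PE1,1: acc=0; fwd→0 fwd↓0
  step 2 · PE0,1: acc=2; fwd→2 fwd↓2
  step 2 · PE1,0: acc=58; fwd→7 fwd↓58
  step 2 · PE1,1: acc=14; fwd→1 fwd↓14
  step 3 · PE0,1: acc=7; fwd→7 fwd↓7
  step 3 · PE1,0: acc=79; fwd→9 fwd↓79
  step 3 · PE1,1: acc=37; fwd→7 fwd↓37
  step 4 · PE0,1: acc=0; fwd→0 fwd↓0
  step 4 · PE1,0: acc=0; fwd→0 fwd↓0
  step 4 · PE1,1: acc=52; fwd→9 fwd↓52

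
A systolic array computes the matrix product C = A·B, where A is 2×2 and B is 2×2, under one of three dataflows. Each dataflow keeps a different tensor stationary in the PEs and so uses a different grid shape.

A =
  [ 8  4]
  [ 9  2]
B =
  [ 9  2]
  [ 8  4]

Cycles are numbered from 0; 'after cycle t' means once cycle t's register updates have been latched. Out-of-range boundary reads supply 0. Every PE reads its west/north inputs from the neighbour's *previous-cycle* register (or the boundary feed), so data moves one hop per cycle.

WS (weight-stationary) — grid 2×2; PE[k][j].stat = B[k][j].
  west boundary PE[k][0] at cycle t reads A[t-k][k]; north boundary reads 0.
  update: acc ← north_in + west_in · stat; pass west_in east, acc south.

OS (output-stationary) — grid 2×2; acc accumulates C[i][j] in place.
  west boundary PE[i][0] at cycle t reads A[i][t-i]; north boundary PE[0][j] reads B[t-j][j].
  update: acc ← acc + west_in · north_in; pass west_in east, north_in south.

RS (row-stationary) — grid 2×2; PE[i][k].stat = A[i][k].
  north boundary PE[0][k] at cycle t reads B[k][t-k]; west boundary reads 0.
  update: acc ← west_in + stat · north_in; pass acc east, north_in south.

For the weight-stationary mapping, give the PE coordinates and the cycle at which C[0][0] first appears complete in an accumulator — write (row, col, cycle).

Under WS, C[0][0] lands at PE[1][0]:
  [0] (1,0) acc=0 (h:0 v:0)
  [1] (1,0) acc=104 (h:4 v:104)

(row, col, cycle) = (1, 0, 1)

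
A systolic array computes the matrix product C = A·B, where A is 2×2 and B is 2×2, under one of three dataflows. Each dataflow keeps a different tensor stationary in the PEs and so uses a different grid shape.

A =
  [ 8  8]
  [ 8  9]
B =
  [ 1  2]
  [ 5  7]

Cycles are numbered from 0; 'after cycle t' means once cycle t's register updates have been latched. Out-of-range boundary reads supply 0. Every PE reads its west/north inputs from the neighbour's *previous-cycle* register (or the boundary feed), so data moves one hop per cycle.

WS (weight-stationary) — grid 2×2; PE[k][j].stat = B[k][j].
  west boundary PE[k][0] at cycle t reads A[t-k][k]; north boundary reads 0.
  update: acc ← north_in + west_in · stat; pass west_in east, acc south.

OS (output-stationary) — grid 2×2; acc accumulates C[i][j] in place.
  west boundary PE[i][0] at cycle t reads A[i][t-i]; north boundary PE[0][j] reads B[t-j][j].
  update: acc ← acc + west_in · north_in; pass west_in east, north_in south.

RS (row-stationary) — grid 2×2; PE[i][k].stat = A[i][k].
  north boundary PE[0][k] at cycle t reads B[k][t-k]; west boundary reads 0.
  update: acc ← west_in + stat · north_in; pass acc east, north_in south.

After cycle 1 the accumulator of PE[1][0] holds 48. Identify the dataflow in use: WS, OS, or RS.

— WS: 2×2; PE[1][0] trace:
  after 0 — PE[1][0] acc=0, pass-E 0, pass-S 0
  after 1 — PE[1][0] acc=48, pass-E 8, pass-S 48
— OS: 2×2; PE[1][0] trace:
  after 0 — PE[1][0] acc=0, pass-E 0, pass-S 0
  after 1 — PE[1][0] acc=8, pass-E 8, pass-S 1
— RS: 2×2; PE[1][0] trace:
  after 0 — PE[1][0] acc=0, pass-E 0, pass-S 0
  after 1 — PE[1][0] acc=8, pass-E 8, pass-S 1

dataflow = WS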